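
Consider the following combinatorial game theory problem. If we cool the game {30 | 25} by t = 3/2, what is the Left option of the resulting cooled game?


Original game: {30 | 25} (a switch {a | b} with a > b).
Cooling by t (for t below the temperature (a - b)/2 = 5/2) taxes each move by t: {a | b} cooled by t is {a - t | b + t}.
Cooling amount: t = 3/2
Cooled Left option: 30 - 3/2 = 57/2
Cooled Right option: 25 + 3/2 = 53/2
Cooled game: {57/2 | 53/2}
Left option = 57/2

57/2


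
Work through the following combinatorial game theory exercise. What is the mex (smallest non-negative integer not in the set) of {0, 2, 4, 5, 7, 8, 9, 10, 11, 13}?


Set = {0, 2, 4, 5, 7, 8, 9, 10, 11, 13}
0 is in the set.
1 is NOT in the set. This is the mex.
mex = 1

1


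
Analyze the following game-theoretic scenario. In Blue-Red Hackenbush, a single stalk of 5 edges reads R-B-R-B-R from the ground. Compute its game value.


Edges (from ground): R-B-R-B-R
By Berlekamp's sign-expansion rule, a Blue-Red Hackenbush stalk has the value of the surreal number whose sign sequence is the edge sequence with B -> + and R -> -.
Sign sequence: -+-+-
Trace the sign expansion in the surreal number tree, starting from 0:
Edge 1: R (sign -) -> bounds (-inf, 0), value = -1
Edge 2: B (sign +) -> bounds (-1, 0), value = -1/2
Edge 3: R (sign -) -> bounds (-1, -1/2), value = -3/4
Edge 4: B (sign +) -> bounds (-3/4, -1/2), value = -5/8
Edge 5: R (sign -) -> bounds (-3/4, -5/8), value = -11/16
Game value = -11/16

-11/16


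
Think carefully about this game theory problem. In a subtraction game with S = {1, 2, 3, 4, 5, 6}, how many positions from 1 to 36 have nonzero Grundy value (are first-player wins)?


Subtraction set S = {1, 2, 3, 4, 5, 6}, so G(n) = n mod 7.
G(n) = 0 when n is a multiple of 7.
Multiples of 7 in [1, 36]: 5
N-positions (nonzero Grundy) = 36 - 5 = 31

31


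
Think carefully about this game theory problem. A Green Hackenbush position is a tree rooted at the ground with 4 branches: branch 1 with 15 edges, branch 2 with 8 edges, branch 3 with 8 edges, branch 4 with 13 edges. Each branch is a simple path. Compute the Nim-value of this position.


The tree has 4 branches from the ground vertex.
In Green Hackenbush, the Nim-value of a simple path of length k is k.
Branch 1: length 15, Nim-value = 15
Branch 2: length 8, Nim-value = 8
Branch 3: length 8, Nim-value = 8
Branch 4: length 13, Nim-value = 13
Total Nim-value = XOR of all branch values:
0 XOR 15 = 15
15 XOR 8 = 7
7 XOR 8 = 15
15 XOR 13 = 2
Nim-value of the tree = 2

2


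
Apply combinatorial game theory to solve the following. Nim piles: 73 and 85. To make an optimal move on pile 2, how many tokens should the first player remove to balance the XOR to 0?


Piles: 73 and 85
Current XOR: 73 XOR 85 = 28 (non-zero, so this is an N-position).
To make the XOR zero, we need to find a move that balances the piles.
For pile 2 (size 85): target = 85 XOR 28 = 73
We reduce pile 2 from 85 to 73.
Tokens removed: 85 - 73 = 12
Verification: 73 XOR 73 = 0

12


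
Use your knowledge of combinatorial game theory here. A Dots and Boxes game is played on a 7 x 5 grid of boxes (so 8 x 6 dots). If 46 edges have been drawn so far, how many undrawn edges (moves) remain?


Grid: 7 x 5 boxes, i.e. 8 rows and 6 columns of dots.
Horizontal edges: (rows + 1) * cols = 8 * 5 = 40
Vertical edges: rows * (cols + 1) = 7 * 6 = 42
Total edges: 40 + 42 = 82
Edges drawn: 46
Remaining: 82 - 46 = 36

36


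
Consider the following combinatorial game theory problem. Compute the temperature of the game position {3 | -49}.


The game is {3 | -49}, a switch {a | b} with numbers a > b.
Cooling {a | b} by t gives {a - t | b + t}, which stops being hot when a - t = b + t, i.e. at t = (a - b)/2. So the temperature of a switch is (a - b)/2.
Temperature = (Left option - Right option) / 2
= (3 - (-49)) / 2
= 52 / 2
= 26

26


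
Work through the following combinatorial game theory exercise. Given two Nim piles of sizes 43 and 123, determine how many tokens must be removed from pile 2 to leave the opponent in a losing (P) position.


Piles: 43 and 123
Current XOR: 43 XOR 123 = 80 (non-zero, so this is an N-position).
To make the XOR zero, we need to find a move that balances the piles.
For pile 2 (size 123): target = 123 XOR 80 = 43
We reduce pile 2 from 123 to 43.
Tokens removed: 123 - 43 = 80
Verification: 43 XOR 43 = 0

80


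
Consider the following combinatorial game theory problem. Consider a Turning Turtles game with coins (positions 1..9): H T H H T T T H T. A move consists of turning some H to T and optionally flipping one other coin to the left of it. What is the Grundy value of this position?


Coins: H T H H T T T H T
Key fact: a single head at position k behaves exactly like a Nim heap of size k (turning it to T and optionally flipping a coin at j < k corresponds to moving the heap from k to j, or to 0), and heads combine as a disjunctive sum (two heads at the same place would cancel, matching j XOR j = 0). So the Nim-value is the XOR of the 1-indexed positions of the heads.
Face-up positions (1-indexed): [1, 3, 4, 8]
XOR 0 with 1: 0 XOR 1 = 1
XOR 1 with 3: 1 XOR 3 = 2
XOR 2 with 4: 2 XOR 4 = 6
XOR 6 with 8: 6 XOR 8 = 14
Nim-value = 14

14


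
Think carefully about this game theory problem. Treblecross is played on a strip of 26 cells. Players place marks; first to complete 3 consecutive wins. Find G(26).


Treblecross: place X on empty cells; 3-in-a-row wins.
Playing within two cells of an existing X lets the opponent win at once, so sensible play treats the cells i-2..i+2 around each X as dead. The player left with no safe cell loses, so this is a normal-play take-away game on strips of safe cells.
Placing X at cell i (0-indexed) of a strip of k safe cells leaves independent strips of sizes max(0, i-2) and max(0, k-i-3). Hence G(k) = mex{ G(max(0,i-2)) XOR G(max(0,k-i-3)) : 0 <= i < k }, with G(0) = 0.
G(1): splits (0,0):0^0=0 -> mex({0}) = 1
G(2): splits (0,0):0^0=0 -> mex({0}) = 1
G(3): splits (0,0):0^0=0 -> mex({0}) = 1
G(4): splits (0,1):0^1=1 (0,0):0^0=0 -> mex({0, 1}) = 2
G(5): splits (0,2):0^1=1 (0,1):0^1=1 (0,0):0^0=0 -> mex({0, 1}) = 2
G(6) = mex({1}) = 0
G(7) = mex({0, 1, 2}) = 3
G(8) = mex({0, 1, 2}) = 3
G(9) = mex({0, 2}) = 1
G(10) = mex({0, 2, 3}) = 1
G(11) = mex({0, 3}) = 1
G(12) = mex({1, 3}) = 0
G(13) = mex({0, 1, 2, 3}) = 4
G(14) = mex({0, 1, 2}) = 3
G(15) = mex({0, 1, 2}) = 3
G(16) = mex({0, 1, 2, 4}) = 3
G(17) = mex({0, 1, 3, 4}) = 2
G(18) = mex({0, 1, 3, 4}) = 2
G(19) = mex({0, 1, 3, 5}) = 2
G(20) = mex({0, 1, 2, 3, 5}) = 4
G(21) = mex({0, 1, 2, 3, 5}) = 4
G(22) = mex({1, 2, 6}) = 0
G(23) = mex({0, 1, 2, 3, 4, 6}) = 5
G(24) = mex({0, 1, 2, 3, 4}) = 5
G(25) = mex({0, 1, 3, 4, 7}) = 2
G(26) = mex({0, 1, 3, 4, 5, 7}) = 2
Therefore G(26) = 2.

2


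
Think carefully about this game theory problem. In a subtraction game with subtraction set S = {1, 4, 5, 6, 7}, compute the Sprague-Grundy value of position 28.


The subtraction set is S = {1, 4, 5, 6, 7}.
G(k) = mex{ G(k - s) : s in S, s <= k }. We compute iteratively: G(0) = 0.
G(1) = mex({0}) = 1
G(2) = mex({1}) = 0
G(3) = mex({0}) = 1
G(4) = mex({0, 1}) = 2
G(5) = mex({0, 1, 2}) = 3
G(6) = mex({0, 1, 3}) = 2
G(7) = mex({0, 1, 2}) = 3
G(8) = mex({0, 1, 2, 3}) = 4
G(9) = mex({0, 1, 2, 3, 4}) = 5
G(10) = mex({1, 2, 3, 5}) = 0
G(11) = mex({0, 2, 3}) = 1
G(12) = mex({1, 2, 3, 4}) = 0
G(13) = mex({0, 2, 3, 4, 5}) = 1
G(14) = mex({0, 1, 3, 4, 5}) = 2
G(15) = mex({0, 1, 2, 4, 5}) = 3
G(16) = mex({0, 1, 3, 5}) = 2
Observe that G(10)..G(16) = 0, 1, 0, 1, 2, 3, 2 repeats G(0)..G(6) = 0, 1, 0, 1, 2, 3, 2.
For k >= max(S) = 7, G(k) is determined by the previous 7 values G(k-7)..G(k-1); a window of 7 consecutive values has recurred shifted by 10, so by induction G(k + 10) = G(k) for all k >= 0: the sequence is periodic from the start with period 10.
One period: G(0..9) = 0, 1, 0, 1, 2, 3, 2, 3, 4, 5.
28 mod 10 = 8, so G(28) = G(8) = 4.

4


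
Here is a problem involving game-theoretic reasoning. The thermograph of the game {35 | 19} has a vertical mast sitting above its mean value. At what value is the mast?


Game = {35 | 19}, a switch {a | b} with numbers a > b.
Its thermograph has left wall a - t and right wall b + t, which meet at t = (a - b)/2, where both equal (a + b)/2. So the mast (mean value) is at (a + b)/2.
Mean = (35 + (19))/2 = 54/2 = 27

27


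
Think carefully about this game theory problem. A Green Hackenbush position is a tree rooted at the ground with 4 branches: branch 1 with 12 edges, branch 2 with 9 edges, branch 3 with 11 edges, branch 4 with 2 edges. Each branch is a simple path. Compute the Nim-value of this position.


The tree has 4 branches from the ground vertex.
In Green Hackenbush, the Nim-value of a simple path of length k is k.
Branch 1: length 12, Nim-value = 12
Branch 2: length 9, Nim-value = 9
Branch 3: length 11, Nim-value = 11
Branch 4: length 2, Nim-value = 2
Total Nim-value = XOR of all branch values:
0 XOR 12 = 12
12 XOR 9 = 5
5 XOR 11 = 14
14 XOR 2 = 12
Nim-value of the tree = 12

12


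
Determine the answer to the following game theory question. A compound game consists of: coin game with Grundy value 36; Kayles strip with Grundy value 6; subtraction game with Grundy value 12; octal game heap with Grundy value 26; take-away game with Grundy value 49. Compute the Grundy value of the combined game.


By the Sprague-Grundy theorem, the Grundy value of a sum of games is the XOR of individual Grundy values.
coin game: Grundy value = 36. Running XOR: 0 XOR 36 = 36
Kayles strip: Grundy value = 6. Running XOR: 36 XOR 6 = 34
subtraction game: Grundy value = 12. Running XOR: 34 XOR 12 = 46
octal game heap: Grundy value = 26. Running XOR: 46 XOR 26 = 52
take-away game: Grundy value = 49. Running XOR: 52 XOR 49 = 5
The combined Grundy value is 5.

5


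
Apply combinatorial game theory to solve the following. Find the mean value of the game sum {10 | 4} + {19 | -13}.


G1 = {10 | 4}, G2 = {19 | -13}
Each is a switch {a | b} with numbers a > b; its mean value is (a + b)/2, and mean value is additive over game sums: m(G1 + G2) = m(G1) + m(G2).
Mean of G1 = (10 + (4))/2 = 14/2 = 7
Mean of G2 = (19 + (-13))/2 = 6/2 = 3
Mean of G1 + G2 = 7 + 3 = 10

10


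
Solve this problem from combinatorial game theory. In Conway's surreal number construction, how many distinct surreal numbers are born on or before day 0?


Day 0: {|} = 0 is born. Count = 1.
Day n: the number of surreal numbers born by day n is 2^(n+1) - 1.
By day 0: 2^1 - 1 = 1
By day 0: 1 surreal numbers.

1


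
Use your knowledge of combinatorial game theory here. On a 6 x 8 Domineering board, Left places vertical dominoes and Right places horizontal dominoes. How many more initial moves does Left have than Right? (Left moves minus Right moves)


Board is 6 x 8 (rows x cols).
Left (vertical) placements: (rows-1) * cols = 5 * 8 = 40
Right (horizontal) placements: rows * (cols-1) = 6 * 7 = 42
Advantage = Left - Right = 40 - 42 = -2

-2


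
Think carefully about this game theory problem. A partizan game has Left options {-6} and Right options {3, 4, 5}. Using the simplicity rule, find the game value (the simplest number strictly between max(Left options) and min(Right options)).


Left options: {-6}, max = -6
Right options: {3, 4, 5}, min = 3
All options are numbers and max(Left) < min(Right), so by the simplicity theorem the value is the simplest (earliest-born) number strictly between -6 and 3.
Integers -5 through 2 all lie strictly between -6 and 3.
Among integers, the simplest (lowest birthday = smallest |n|; 0 is born on day 0, +-n on day n) is 0.
No non-integer in the interval can be simpler: if x is a non-integer in the interval, then floor(x) or ceil(x) also lies in the interval (the interval contains an integer), and both are proper prefixes of x's sign expansion, i.e. born earlier. So the game value is 0.
Game value = 0

0


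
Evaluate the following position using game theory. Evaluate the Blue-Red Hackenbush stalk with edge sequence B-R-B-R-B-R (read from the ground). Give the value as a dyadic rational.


Edges (from ground): B-R-B-R-B-R
By Berlekamp's sign-expansion rule, a Blue-Red Hackenbush stalk has the value of the surreal number whose sign sequence is the edge sequence with B -> + and R -> -.
Sign sequence: +-+-+-
Trace the sign expansion in the surreal number tree, starting from 0:
Edge 1: B (sign +) -> bounds (0, +inf), value = 1
Edge 2: R (sign -) -> bounds (0, 1), value = 1/2
Edge 3: B (sign +) -> bounds (1/2, 1), value = 3/4
Edge 4: R (sign -) -> bounds (1/2, 3/4), value = 5/8
Edge 5: B (sign +) -> bounds (5/8, 3/4), value = 11/16
Edge 6: R (sign -) -> bounds (5/8, 11/16), value = 21/32
Game value = 21/32

21/32


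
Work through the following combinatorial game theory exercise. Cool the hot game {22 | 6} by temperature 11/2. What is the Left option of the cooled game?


Original game: {22 | 6} (a switch {a | b} with a > b).
Cooling by t (for t below the temperature (a - b)/2 = 8) taxes each move by t: {a | b} cooled by t is {a - t | b + t}.
Cooling amount: t = 11/2
Cooled Left option: 22 - 11/2 = 33/2
Cooled Right option: 6 + 11/2 = 23/2
Cooled game: {33/2 | 23/2}
Left option = 33/2

33/2


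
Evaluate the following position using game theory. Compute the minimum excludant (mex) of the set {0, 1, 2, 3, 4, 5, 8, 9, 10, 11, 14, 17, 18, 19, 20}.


Set = {0, 1, 2, 3, 4, 5, 8, 9, 10, 11, 14, 17, 18, 19, 20}
0 is in the set.
1 is in the set.
2 is in the set.
3 is in the set.
4 is in the set.
5 is in the set.
6 is NOT in the set. This is the mex.
mex = 6

6


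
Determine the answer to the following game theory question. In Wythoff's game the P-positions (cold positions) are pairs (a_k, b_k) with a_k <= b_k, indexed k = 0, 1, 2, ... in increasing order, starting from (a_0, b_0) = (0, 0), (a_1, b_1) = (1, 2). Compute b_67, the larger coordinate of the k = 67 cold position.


By Wythoff's theorem, a_k = floor(k * phi) and b_k = floor(k * phi^2) = a_k + k, where phi = (1 + sqrt(5))/2 is the golden ratio.
phi = (1 + sqrt(5))/2 = 1.618034
phi^2 = phi + 1 = 2.618034
k = 67
k * phi^2 = 67 * 2.618034 = 175.408277
b_67 = floor(k * phi^2) = 175 (check: a_67 + k = 108 + 67 = 175)

175


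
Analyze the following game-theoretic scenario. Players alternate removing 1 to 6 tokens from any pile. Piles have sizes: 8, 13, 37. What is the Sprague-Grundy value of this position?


Subtraction set: {1, 2, 3, 4, 5, 6}
For this subtraction set, G(n) = n mod 7 (period = max + 1 = 7).
Pile 1 (size 8): G(8) = 8 mod 7 = 1
Pile 2 (size 13): G(13) = 13 mod 7 = 6
Pile 3 (size 37): G(37) = 37 mod 7 = 2
Total Grundy value = XOR of all: 1 XOR 6 XOR 2 = 5

5


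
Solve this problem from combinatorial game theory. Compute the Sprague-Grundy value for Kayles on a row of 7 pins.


Kayles: a move removes 1 or 2 adjacent pins from a contiguous row.
Removing pins from a row of k leaves two independent rows (a, b) with a + b = k - 1 (one pin) or a + b = k - 2 (two pins); an end removal gives a = 0.
By Sprague-Grundy, G(k) = mex{ G(a) XOR G(b) } over all these splits. G(0) = 0.
G(1): splits (0,0):0^0=0 -> mex({0}) = 1
G(2): splits (0,1):0^1=1 (0,0):0^0=0 -> mex({0, 1}) = 2
G(3): splits (0,2):0^2=2 (1,1):1^1=0 (0,1):0^1=1 -> mex({0, 1, 2}) = 3
G(4): splits (0,3):0^3=3 (1,2):1^2=3 (0,2):0^2=2 (1,1):1^1=0 -> mex({0, 2, 3}) = 1
G(5): splits (0,4):0^1=1 (1,3):1^3=2 (2,2):2^2=0 (0,3):0^3=3 (1,2):1^2=3 -> mex({0, 1, 2, 3}) = 4
G(6) = mex({0, 1, 2, 4}) = 3
G(7) = mex({0, 1, 3, 4, 5}) = 2
Therefore G(7) = 2.

2


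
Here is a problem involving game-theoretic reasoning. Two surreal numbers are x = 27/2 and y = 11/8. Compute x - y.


x = 27/2, y = 11/8
Converting to common denominator: 8
x = 108/8, y = 11/8
x - y = 27/2 - 11/8 = 97/8

97/8


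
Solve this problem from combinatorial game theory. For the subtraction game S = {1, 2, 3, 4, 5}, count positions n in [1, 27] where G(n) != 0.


Subtraction set S = {1, 2, 3, 4, 5}, so G(n) = n mod 6.
G(n) = 0 when n is a multiple of 6.
Multiples of 6 in [1, 27]: 4
N-positions (nonzero Grundy) = 27 - 4 = 23

23


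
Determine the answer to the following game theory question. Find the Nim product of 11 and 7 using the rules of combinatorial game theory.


Nim multiplication is bilinear over XOR: (u XOR v) * w = (u*w) XOR (v*w).
So we split each operand into its bit components and XOR the pairwise Nim products.
11 = 1 + 2 + 8 (as XOR of powers of 2).
7 = 1 + 2 + 4 (as XOR of powers of 2).
Using the standard Nim-product table on single bits:
  2*2 = 3,   2*4 = 8,   2*8 = 12,
  4*4 = 6,   4*8 = 11,  8*8 = 13,
and  1*x = x (identity), k*l = l*k (commutative).
Pairwise Nim products:
  1 * 1 = 1
  1 * 2 = 2
  1 * 4 = 4
  2 * 1 = 2
  2 * 2 = 3
  2 * 4 = 8
  8 * 1 = 8
  8 * 2 = 12
  8 * 4 = 11
XOR them: 1 XOR 2 XOR 4 XOR 2 XOR 3 XOR 8 XOR 8 XOR 12 XOR 11 = 1.
Result: 11 * 7 = 1 (in Nim).

1


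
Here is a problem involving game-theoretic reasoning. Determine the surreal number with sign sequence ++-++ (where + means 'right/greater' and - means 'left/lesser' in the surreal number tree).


Sign expansion: ++-++
Rule: track bounds (lo, hi), initially (-inf, +inf). On '+', the current value becomes lo and we move to the simplest number in (value, hi): value + 1 if hi = +inf, otherwise the midpoint (value + hi)/2. On '-', the current value becomes hi and we move to value - 1 if lo = -inf, otherwise the midpoint (lo + value)/2.
Start at 0.
Step 1: sign = +, move right. Bounds: (0, +inf). Value = 1
Step 2: sign = +, move right. Bounds: (1, +inf). Value = 2
Step 3: sign = -, move left. Bounds: (1, 2). Value = 3/2
Step 4: sign = +, move right. Bounds: (3/2, 2). Value = 7/4
Step 5: sign = +, move right. Bounds: (7/4, 2). Value = 15/8
The surreal number with sign expansion ++-++ is 15/8.

15/8


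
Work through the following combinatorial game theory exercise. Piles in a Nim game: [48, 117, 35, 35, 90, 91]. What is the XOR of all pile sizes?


We need the XOR (exclusive or) of all pile sizes.
After XOR-ing pile 1 (size 48): 0 XOR 48 = 48
After XOR-ing pile 2 (size 117): 48 XOR 117 = 69
After XOR-ing pile 3 (size 35): 69 XOR 35 = 102
After XOR-ing pile 4 (size 35): 102 XOR 35 = 69
After XOR-ing pile 5 (size 90): 69 XOR 90 = 31
After XOR-ing pile 6 (size 91): 31 XOR 91 = 68
The Nim-value of this position is 68.

68


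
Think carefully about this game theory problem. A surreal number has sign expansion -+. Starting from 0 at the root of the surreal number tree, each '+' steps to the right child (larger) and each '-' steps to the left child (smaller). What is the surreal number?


Sign expansion: -+
Rule: track bounds (lo, hi), initially (-inf, +inf). On '+', the current value becomes lo and we move to the simplest number in (value, hi): value + 1 if hi = +inf, otherwise the midpoint (value + hi)/2. On '-', the current value becomes hi and we move to value - 1 if lo = -inf, otherwise the midpoint (lo + value)/2.
Start at 0.
Step 1: sign = -, move left. Bounds: (-inf, 0). Value = -1
Step 2: sign = +, move right. Bounds: (-1, 0). Value = -1/2
The surreal number with sign expansion -+ is -1/2.

-1/2


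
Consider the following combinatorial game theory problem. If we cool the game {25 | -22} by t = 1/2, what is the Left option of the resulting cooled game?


Original game: {25 | -22} (a switch {a | b} with a > b).
Cooling by t (for t below the temperature (a - b)/2 = 47/2) taxes each move by t: {a | b} cooled by t is {a - t | b + t}.
Cooling amount: t = 1/2
Cooled Left option: 25 - 1/2 = 49/2
Cooled Right option: -22 + 1/2 = -43/2
Cooled game: {49/2 | -43/2}
Left option = 49/2

49/2


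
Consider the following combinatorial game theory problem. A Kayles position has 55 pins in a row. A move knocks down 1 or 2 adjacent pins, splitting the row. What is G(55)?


Kayles: a move removes 1 or 2 adjacent pins from a contiguous row.
Removing pins from a row of k leaves two independent rows (a, b) with a + b = k - 1 (one pin) or a + b = k - 2 (two pins); an end removal gives a = 0.
By Sprague-Grundy, G(k) = mex{ G(a) XOR G(b) } over all these splits. G(0) = 0.
G(1): splits (0,0):0^0=0 -> mex({0}) = 1
G(2): splits (0,1):0^1=1 (0,0):0^0=0 -> mex({0, 1}) = 2
G(3): splits (0,2):0^2=2 (1,1):1^1=0 (0,1):0^1=1 -> mex({0, 1, 2}) = 3
G(4): splits (0,3):0^3=3 (1,2):1^2=3 (0,2):0^2=2 (1,1):1^1=0 -> mex({0, 2, 3}) = 1
G(5): splits (0,4):0^1=1 (1,3):1^3=2 (2,2):2^2=0 (0,3):0^3=3 (1,2):1^2=3 -> mex({0, 1, 2, 3}) = 4
G(6) = mex({0, 1, 2, 4}) = 3
G(7) = mex({0, 1, 3, 4, 5}) = 2
G(8) = mex({0, 2, 3, 5, 6}) = 1
G(9) = mex({0, 1, 2, 3, 6, 7}) = 4
G(10) = mex({0, 1, 3, 4, 5, 7}) = 2
G(11) = mex({0, 1, 2, 3, 4, 5}) = 6
G(12) = mex({0, 1, 2, 3, 5, 6, 7}) = 4
G(13) = mex({0, 2, 3, 4, 6, 7}) = 1
G(14) = mex({0, 1, 4, 5, 6, 7}) = 2
G(15) = mex({0, 1, 2, 3, 4, 5, 6}) = 7
G(16) = mex({0, 2, 3, 5, 6, 7}) = 1
G(17) = mex({0, 1, 2, 3, 5, 6, 7}) = 4
G(18) = mex({0, 1, 2, 4, 5, 6}) = 3
G(19) = mex({0, 1, 3, 4, 5, 7}) = 2
G(20) = mex({0, 2, 3, 4, 5, 6, 7}) = 1
G(21) = mex({0, 1, 2, 3, 5, 6, 7}) = 4
G(22) = mex({0, 1, 2, 3, 4, 5, 7}) = 6
G(23) = mex({0, 1, 2, 3, 4, 5, 6}) = 7
G(24) = mex({0, 1, 2, 3, 5, 6, 7}) = 4
G(25) = mex({0, 2, 3, 4, 6, 7}) = 1
G(26) = mex({0, 1, 3, 4, 5, 6, 7}) = 2
G(27) = mex({0, 1, 2, 3, 4, 5, 6, 7}) = 8
G(28) = mex({0, 1, 2, 3, 4, 6, 7, 8}) = 5
G(29) = mex({0, 1, 2, 3, 5, 6, 7, 8, 9}) = 4
G(30) = mex({0, 1, 2, 3, 4, 5, 6, 9, 10}) = 7
G(31) = mex({0, 1, 3, 4, 5, 7, 10, 11}) = 2
G(32) = mex({0, 2, 3, 4, 5, 6, 7, 9, 11}) = 1
G(33) = mex({0, 1, 2, 3, 4, 5, 6, 7, 9, 12}) = 8
G(34) = mex({0, 1, 2, 3, 4, 5, 7, 8, 11, 12}) = 6
G(35) = mex({0, 1, 2, 3, 4, 5, 6, 8, 9, 10, 11}) = 7
G(36) = mex({0, 1, 2, 3, 5, 6, 7, 9, 10}) = 4
G(37) = mex({0, 2, 3, 4, 6, 7, 9, 10, 11, 12}) = 1
G(38) = mex({0, 1, 3, 4, 5, 6, 7, 9, 10, 11, 12}) = 2
G(39) = mex({0, 1, 2, 4, 5, 6, 7, 9, 10, 12, 14}) = 3
G(40) = mex({0, 2, 3, 4, 6, 7, 11, 12, 14}) = 1
G(41) = mex({0, 1, 2, 3, 5, 6, 7, 9, 10, 11, 12}) = 4
G(42) = mex({0, 1, 2, 3, 4, 5, 6, 9, 10}) = 7
G(43) = mex({0, 1, 3, 4, 5, 7, 9, 10, 12, 15}) = 2
G(44) = mex({0, 2, 3, 4, 5, 6, 7, 9, 10, 12, 15}) = 1
G(45) = mex({0, 1, 2, 3, 4, 5, 6, 7, 9, 10, 12, 14}) = 8
G(46) = mex({0, 1, 3, 4, 5, 7, 8, 11, 12, 14}) = 2
G(47) = mex({0, 1, 2, 3, 4, 5, 6, 8, 9, 10, 11, 12}) = 7
G(48) = mex({0, 1, 2, 3, 5, 6, 7, 9, 10}) = 4
G(49) = mex({0, 2, 3, 4, 6, 7, 9, 10, 11, 12, 15}) = 1
G(50) = mex({0, 1, 4, 5, 6, 7, 9, 11, 12, 14, 15}) = 2
G(51) = mex({0, 1, 2, 3, 4, 5, 6, 7, 9, 12, 14, 15}) = 8
G(52) = mex({0, 2, 3, 4, 5, 6, 7, 8, 11, 12, 15}) = 1
G(53) = mex({0, 1, 2, 3, 5, 6, 7, 8, 9, 10, 11, 12}) = 4
G(54) = mex({0, 1, 2, 3, 4, 5, 6, 9, 10}) = 7
G(55) = mex({0, 1, 3, 4, 5, 7, 9, 10, 11, 12}) = 2
Therefore G(55) = 2.

2


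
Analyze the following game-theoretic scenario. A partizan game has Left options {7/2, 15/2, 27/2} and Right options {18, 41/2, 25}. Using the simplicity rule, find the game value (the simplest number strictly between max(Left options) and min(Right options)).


Left options: {7/2, 15/2, 27/2}, max = 27/2
Right options: {18, 41/2, 25}, min = 18
All options are numbers and max(Left) < min(Right), so by the simplicity theorem the value is the simplest (earliest-born) number strictly between 27/2 and 18.
Integers 14 through 17 all lie strictly between 27/2 and 18.
Among integers, the simplest (lowest birthday = smallest |n|; 0 is born on day 0, +-n on day n) is 14.
No non-integer in the interval can be simpler: if x is a non-integer in the interval, then floor(x) or ceil(x) also lies in the interval (the interval contains an integer), and both are proper prefixes of x's sign expansion, i.e. born earlier. So the game value is 14.
Game value = 14

14


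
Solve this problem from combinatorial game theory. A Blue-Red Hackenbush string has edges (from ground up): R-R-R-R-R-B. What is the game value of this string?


Edges (from ground): R-R-R-R-R-B
By Berlekamp's sign-expansion rule, a Blue-Red Hackenbush stalk has the value of the surreal number whose sign sequence is the edge sequence with B -> + and R -> -.
Sign sequence: -----+
Trace the sign expansion in the surreal number tree, starting from 0:
Edge 1: R (sign -) -> bounds (-inf, 0), value = -1
Edge 2: R (sign -) -> bounds (-inf, -1), value = -2
Edge 3: R (sign -) -> bounds (-inf, -2), value = -3
Edge 4: R (sign -) -> bounds (-inf, -3), value = -4
Edge 5: R (sign -) -> bounds (-inf, -4), value = -5
Edge 6: B (sign +) -> bounds (-5, -4), value = -9/2
Game value = -9/2

-9/2


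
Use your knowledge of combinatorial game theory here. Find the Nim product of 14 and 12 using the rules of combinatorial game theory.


Nim multiplication is bilinear over XOR: (u XOR v) * w = (u*w) XOR (v*w).
So we split each operand into its bit components and XOR the pairwise Nim products.
14 = 2 + 4 + 8 (as XOR of powers of 2).
12 = 4 + 8 (as XOR of powers of 2).
Using the standard Nim-product table on single bits:
  2*2 = 3,   2*4 = 8,   2*8 = 12,
  4*4 = 6,   4*8 = 11,  8*8 = 13,
and  1*x = x (identity), k*l = l*k (commutative).
Pairwise Nim products:
  2 * 4 = 8
  2 * 8 = 12
  4 * 4 = 6
  4 * 8 = 11
  8 * 4 = 11
  8 * 8 = 13
XOR them: 8 XOR 12 XOR 6 XOR 11 XOR 11 XOR 13 = 15.
Result: 14 * 12 = 15 (in Nim).

15


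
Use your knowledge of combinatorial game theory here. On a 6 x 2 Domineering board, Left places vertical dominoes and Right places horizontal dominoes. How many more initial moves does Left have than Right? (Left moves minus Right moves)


Board is 6 x 2 (rows x cols).
Left (vertical) placements: (rows-1) * cols = 5 * 2 = 10
Right (horizontal) placements: rows * (cols-1) = 6 * 1 = 6
Advantage = Left - Right = 10 - 6 = 4

4


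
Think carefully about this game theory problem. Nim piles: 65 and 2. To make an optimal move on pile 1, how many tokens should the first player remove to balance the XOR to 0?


Piles: 65 and 2
Current XOR: 65 XOR 2 = 67 (non-zero, so this is an N-position).
To make the XOR zero, we need to find a move that balances the piles.
For pile 1 (size 65): target = 65 XOR 67 = 2
We reduce pile 1 from 65 to 2.
Tokens removed: 65 - 2 = 63
Verification: 2 XOR 2 = 0

63


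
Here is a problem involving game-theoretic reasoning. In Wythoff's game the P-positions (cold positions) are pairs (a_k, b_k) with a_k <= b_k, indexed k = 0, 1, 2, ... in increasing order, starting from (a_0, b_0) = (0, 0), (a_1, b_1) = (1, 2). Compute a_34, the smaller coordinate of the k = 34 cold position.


By Wythoff's theorem, a_k = floor(k * phi) and b_k = floor(k * phi^2) = a_k + k, where phi = (1 + sqrt(5))/2 is the golden ratio.
phi = (1 + sqrt(5))/2 = 1.618034
k = 34
k * phi = 34 * 1.618034 = 55.013156
a_34 = floor(k * phi) = 55

55


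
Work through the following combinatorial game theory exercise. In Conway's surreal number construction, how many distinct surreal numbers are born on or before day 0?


Day 0: {|} = 0 is born. Count = 1.
Day n: the number of surreal numbers born by day n is 2^(n+1) - 1.
By day 0: 2^1 - 1 = 1
By day 0: 1 surreal numbers.

1


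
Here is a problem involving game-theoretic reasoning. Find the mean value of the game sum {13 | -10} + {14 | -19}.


G1 = {13 | -10}, G2 = {14 | -19}
Each is a switch {a | b} with numbers a > b; its mean value is (a + b)/2, and mean value is additive over game sums: m(G1 + G2) = m(G1) + m(G2).
Mean of G1 = (13 + (-10))/2 = 3/2 = 3/2
Mean of G2 = (14 + (-19))/2 = -5/2 = -5/2
Mean of G1 + G2 = 3/2 + -5/2 = -1

-1


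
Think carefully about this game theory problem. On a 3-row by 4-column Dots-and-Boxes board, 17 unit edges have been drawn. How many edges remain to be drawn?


Grid: 3 x 4 boxes, i.e. 4 rows and 5 columns of dots.
Horizontal edges: (rows + 1) * cols = 4 * 4 = 16
Vertical edges: rows * (cols + 1) = 3 * 5 = 15
Total edges: 16 + 15 = 31
Edges drawn: 17
Remaining: 31 - 17 = 14

14


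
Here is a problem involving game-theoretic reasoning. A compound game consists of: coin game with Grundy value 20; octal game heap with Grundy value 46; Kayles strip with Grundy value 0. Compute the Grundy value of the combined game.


By the Sprague-Grundy theorem, the Grundy value of a sum of games is the XOR of individual Grundy values.
coin game: Grundy value = 20. Running XOR: 0 XOR 20 = 20
octal game heap: Grundy value = 46. Running XOR: 20 XOR 46 = 58
Kayles strip: Grundy value = 0. Running XOR: 58 XOR 0 = 58
The combined Grundy value is 58.

58


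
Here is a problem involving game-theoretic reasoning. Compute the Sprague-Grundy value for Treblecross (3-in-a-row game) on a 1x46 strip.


Treblecross: place X on empty cells; 3-in-a-row wins.
Playing within two cells of an existing X lets the opponent win at once, so sensible play treats the cells i-2..i+2 around each X as dead. The player left with no safe cell loses, so this is a normal-play take-away game on strips of safe cells.
Placing X at cell i (0-indexed) of a strip of k safe cells leaves independent strips of sizes max(0, i-2) and max(0, k-i-3). Hence G(k) = mex{ G(max(0,i-2)) XOR G(max(0,k-i-3)) : 0 <= i < k }, with G(0) = 0.
G(1): splits (0,0):0^0=0 -> mex({0}) = 1
G(2): splits (0,0):0^0=0 -> mex({0}) = 1
G(3): splits (0,0):0^0=0 -> mex({0}) = 1
G(4): splits (0,1):0^1=1 (0,0):0^0=0 -> mex({0, 1}) = 2
G(5): splits (0,2):0^1=1 (0,1):0^1=1 (0,0):0^0=0 -> mex({0, 1}) = 2
G(6) = mex({1}) = 0
G(7) = mex({0, 1, 2}) = 3
G(8) = mex({0, 1, 2}) = 3
G(9) = mex({0, 2}) = 1
G(10) = mex({0, 2, 3}) = 1
G(11) = mex({0, 3}) = 1
G(12) = mex({1, 3}) = 0
G(13) = mex({0, 1, 2, 3}) = 4
G(14) = mex({0, 1, 2}) = 3
G(15) = mex({0, 1, 2}) = 3
G(16) = mex({0, 1, 2, 4}) = 3
G(17) = mex({0, 1, 3, 4}) = 2
G(18) = mex({0, 1, 3, 4}) = 2
G(19) = mex({0, 1, 3, 5}) = 2
G(20) = mex({0, 1, 2, 3, 5}) = 4
G(21) = mex({0, 1, 2, 3, 5}) = 4
G(22) = mex({1, 2, 6}) = 0
G(23) = mex({0, 1, 2, 3, 4, 6}) = 5
G(24) = mex({0, 1, 2, 3, 4}) = 5
G(25) = mex({0, 1, 3, 4, 7}) = 2
G(26) = mex({0, 1, 3, 4, 5, 7}) = 2
G(27) = mex({0, 1, 3, 5}) = 2
G(28) = mex({0, 1, 2, 5}) = 3
G(29) = mex({0, 1, 2, 4, 5, 6}) = 3
G(30) = mex({1, 2, 4, 6}) = 0
G(31) = mex({0, 1, 2, 3, 4, 6}) = 5
G(32) = mex({1, 2, 3, 4, 7}) = 0
G(33) = mex({0, 3, 7}) = 1
G(34) = mex({0, 2, 3, 5, 7}) = 1
G(35) = mex({0, 2, 3, 5, 6}) = 1
G(36) = mex({0, 1, 2, 5, 6}) = 3
G(37) = mex({0, 1, 2, 4, 5, 6}) = 3
G(38) = mex({0, 1, 2, 4}) = 3
G(39) = mex({0, 1, 2, 3, 4, 7}) = 5
G(40) = mex({0, 1, 2, 3, 4, 5, 7}) = 6
G(41) = mex({0, 1, 2, 3, 5, 7}) = 4
G(42) = mex({0, 1, 2, 3, 5, 6, 7}) = 4
G(43) = mex({0, 2, 3, 5, 6}) = 1
G(44) = mex({1, 2, 3, 4, 5, 6}) = 0
G(45) = mex({0, 1, 2, 3, 4, 6, 7}) = 5
G(46) = mex({0, 1, 2, 3, 4, 7}) = 5
Therefore G(46) = 5.

5


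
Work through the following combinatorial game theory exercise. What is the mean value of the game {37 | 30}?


Game = {37 | 30}, a switch {a | b} with numbers a > b.
Its thermograph has left wall a - t and right wall b + t, which meet at t = (a - b)/2, where both equal (a + b)/2. So the mast (mean value) is at (a + b)/2.
Mean = (37 + (30))/2 = 67/2 = 67/2

67/2


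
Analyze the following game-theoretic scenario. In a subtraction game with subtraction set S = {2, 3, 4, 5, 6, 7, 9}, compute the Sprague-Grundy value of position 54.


The subtraction set is S = {2, 3, 4, 5, 6, 7, 9}.
G(k) = mex{ G(k - s) : s in S, s <= k }. We compute iteratively: G(0) = 0.
G(1) = mex({}) = 0
G(2) = mex({0}) = 1
G(3) = mex({0}) = 1
G(4) = mex({0, 1}) = 2
G(5) = mex({0, 1}) = 2
G(6) = mex({0, 1, 2}) = 3
G(7) = mex({0, 1, 2}) = 3
G(8) = mex({0, 1, 2, 3}) = 4
G(9) = mex({0, 1, 2, 3}) = 4
G(10) = mex({0, 1, 2, 3, 4}) = 5
G(11) = mex({1, 2, 3, 4}) = 0
G(12) = mex({1, 2, 3, 4, 5}) = 0
G(13) = mex({0, 2, 3, 4, 5}) = 1
G(14) = mex({0, 2, 3, 4, 5}) = 1
G(15) = mex({0, 1, 3, 4, 5}) = 2
G(16) = mex({0, 1, 3, 4, 5}) = 2
G(17) = mex({0, 1, 2, 4, 5}) = 3
G(18) = mex({0, 1, 2, 4}) = 3
G(19) = mex({0, 1, 2, 3, 5}) = 4
Observe that G(11)..G(19) = 0, 0, 1, 1, 2, 2, 3, 3, 4 repeats G(0)..G(8) = 0, 0, 1, 1, 2, 2, 3, 3, 4.
For k >= max(S) = 9, G(k) is determined by the previous 9 values G(k-9)..G(k-1); a window of 9 consecutive values has recurred shifted by 11, so by induction G(k + 11) = G(k) for all k >= 0: the sequence is periodic from the start with period 11.
One period: G(0..10) = 0, 0, 1, 1, 2, 2, 3, 3, 4, 4, 5.
54 mod 11 = 10, so G(54) = G(10) = 5.

5


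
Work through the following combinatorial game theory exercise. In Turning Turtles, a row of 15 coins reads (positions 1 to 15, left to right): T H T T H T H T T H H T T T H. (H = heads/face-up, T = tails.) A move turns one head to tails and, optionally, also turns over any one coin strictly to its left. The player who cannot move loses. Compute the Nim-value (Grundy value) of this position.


Coins: T H T T H T H T T H H T T T H
Key fact: a single head at position k behaves exactly like a Nim heap of size k (turning it to T and optionally flipping a coin at j < k corresponds to moving the heap from k to j, or to 0), and heads combine as a disjunctive sum (two heads at the same place would cancel, matching j XOR j = 0). So the Nim-value is the XOR of the 1-indexed positions of the heads.
Face-up positions (1-indexed): [2, 5, 7, 10, 11, 15]
XOR 0 with 2: 0 XOR 2 = 2
XOR 2 with 5: 2 XOR 5 = 7
XOR 7 with 7: 7 XOR 7 = 0
XOR 0 with 10: 0 XOR 10 = 10
XOR 10 with 11: 10 XOR 11 = 1
XOR 1 with 15: 1 XOR 15 = 14
Nim-value = 14

14


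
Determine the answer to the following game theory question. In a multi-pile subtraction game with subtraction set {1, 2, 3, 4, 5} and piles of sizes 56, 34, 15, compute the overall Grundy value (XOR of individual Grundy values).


Subtraction set: {1, 2, 3, 4, 5}
For this subtraction set, G(n) = n mod 6 (period = max + 1 = 6).
Pile 1 (size 56): G(56) = 56 mod 6 = 2
Pile 2 (size 34): G(34) = 34 mod 6 = 4
Pile 3 (size 15): G(15) = 15 mod 6 = 3
Total Grundy value = XOR of all: 2 XOR 4 XOR 3 = 5

5


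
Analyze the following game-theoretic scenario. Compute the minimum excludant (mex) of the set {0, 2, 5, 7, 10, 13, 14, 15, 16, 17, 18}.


Set = {0, 2, 5, 7, 10, 13, 14, 15, 16, 17, 18}
0 is in the set.
1 is NOT in the set. This is the mex.
mex = 1

1


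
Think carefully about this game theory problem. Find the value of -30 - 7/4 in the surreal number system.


x = -30, y = 7/4
Converting to common denominator: 4
x = -120/4, y = 7/4
x - y = -30 - 7/4 = -127/4

-127/4


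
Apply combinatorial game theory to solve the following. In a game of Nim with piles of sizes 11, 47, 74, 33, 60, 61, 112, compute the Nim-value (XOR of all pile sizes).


We need the XOR (exclusive or) of all pile sizes.
After XOR-ing pile 1 (size 11): 0 XOR 11 = 11
After XOR-ing pile 2 (size 47): 11 XOR 47 = 36
After XOR-ing pile 3 (size 74): 36 XOR 74 = 110
After XOR-ing pile 4 (size 33): 110 XOR 33 = 79
After XOR-ing pile 5 (size 60): 79 XOR 60 = 115
After XOR-ing pile 6 (size 61): 115 XOR 61 = 78
After XOR-ing pile 7 (size 112): 78 XOR 112 = 62
The Nim-value of this position is 62.

62


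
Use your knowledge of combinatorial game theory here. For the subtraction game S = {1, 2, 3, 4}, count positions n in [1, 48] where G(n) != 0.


Subtraction set S = {1, 2, 3, 4}, so G(n) = n mod 5.
G(n) = 0 when n is a multiple of 5.
Multiples of 5 in [1, 48]: 9
N-positions (nonzero Grundy) = 48 - 9 = 39

39


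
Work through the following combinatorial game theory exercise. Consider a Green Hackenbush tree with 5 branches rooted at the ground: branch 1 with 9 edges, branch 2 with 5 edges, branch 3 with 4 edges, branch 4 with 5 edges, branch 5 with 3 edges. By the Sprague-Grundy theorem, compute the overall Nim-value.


The tree has 5 branches from the ground vertex.
In Green Hackenbush, the Nim-value of a simple path of length k is k.
Branch 1: length 9, Nim-value = 9
Branch 2: length 5, Nim-value = 5
Branch 3: length 4, Nim-value = 4
Branch 4: length 5, Nim-value = 5
Branch 5: length 3, Nim-value = 3
Total Nim-value = XOR of all branch values:
0 XOR 9 = 9
9 XOR 5 = 12
12 XOR 4 = 8
8 XOR 5 = 13
13 XOR 3 = 14
Nim-value of the tree = 14

14


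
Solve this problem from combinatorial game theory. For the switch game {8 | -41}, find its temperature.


The game is {8 | -41}, a switch {a | b} with numbers a > b.
Cooling {a | b} by t gives {a - t | b + t}, which stops being hot when a - t = b + t, i.e. at t = (a - b)/2. So the temperature of a switch is (a - b)/2.
Temperature = (Left option - Right option) / 2
= (8 - (-41)) / 2
= 49 / 2
= 49/2

49/2


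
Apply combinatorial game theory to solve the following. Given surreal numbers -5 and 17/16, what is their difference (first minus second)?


x = -5, y = 17/16
Converting to common denominator: 16
x = -80/16, y = 17/16
x - y = -5 - 17/16 = -97/16

-97/16


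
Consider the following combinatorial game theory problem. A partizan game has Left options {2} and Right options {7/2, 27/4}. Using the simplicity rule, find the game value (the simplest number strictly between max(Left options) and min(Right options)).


Left options: {2}, max = 2
Right options: {7/2, 27/4}, min = 7/2
All options are numbers and max(Left) < min(Right), so by the simplicity theorem the value is the simplest (earliest-born) number strictly between 2 and 7/2.
The only integer strictly between 2 and 7/2 is 3.
No non-integer in the interval can be simpler: if x is a non-integer in the interval, then floor(x) or ceil(x) also lies in the interval (the interval contains an integer), and both are proper prefixes of x's sign expansion, i.e. born earlier. So the game value is 3.
Game value = 3

3


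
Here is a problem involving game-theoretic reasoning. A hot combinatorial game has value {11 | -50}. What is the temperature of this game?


The game is {11 | -50}, a switch {a | b} with numbers a > b.
Cooling {a | b} by t gives {a - t | b + t}, which stops being hot when a - t = b + t, i.e. at t = (a - b)/2. So the temperature of a switch is (a - b)/2.
Temperature = (Left option - Right option) / 2
= (11 - (-50)) / 2
= 61 / 2
= 61/2

61/2


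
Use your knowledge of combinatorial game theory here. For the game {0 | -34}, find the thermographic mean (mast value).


Game = {0 | -34}, a switch {a | b} with numbers a > b.
Its thermograph has left wall a - t and right wall b + t, which meet at t = (a - b)/2, where both equal (a + b)/2. So the mast (mean value) is at (a + b)/2.
Mean = (0 + (-34))/2 = -34/2 = -17

-17


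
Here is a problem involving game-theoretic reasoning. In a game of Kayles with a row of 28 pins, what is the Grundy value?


Kayles: a move removes 1 or 2 adjacent pins from a contiguous row.
Removing pins from a row of k leaves two independent rows (a, b) with a + b = k - 1 (one pin) or a + b = k - 2 (two pins); an end removal gives a = 0.
By Sprague-Grundy, G(k) = mex{ G(a) XOR G(b) } over all these splits. G(0) = 0.
G(1): splits (0,0):0^0=0 -> mex({0}) = 1
G(2): splits (0,1):0^1=1 (0,0):0^0=0 -> mex({0, 1}) = 2
G(3): splits (0,2):0^2=2 (1,1):1^1=0 (0,1):0^1=1 -> mex({0, 1, 2}) = 3
G(4): splits (0,3):0^3=3 (1,2):1^2=3 (0,2):0^2=2 (1,1):1^1=0 -> mex({0, 2, 3}) = 1
G(5): splits (0,4):0^1=1 (1,3):1^3=2 (2,2):2^2=0 (0,3):0^3=3 (1,2):1^2=3 -> mex({0, 1, 2, 3}) = 4
G(6) = mex({0, 1, 2, 4}) = 3
G(7) = mex({0, 1, 3, 4, 5}) = 2
G(8) = mex({0, 2, 3, 5, 6}) = 1
G(9) = mex({0, 1, 2, 3, 6, 7}) = 4
G(10) = mex({0, 1, 3, 4, 5, 7}) = 2
G(11) = mex({0, 1, 2, 3, 4, 5}) = 6
G(12) = mex({0, 1, 2, 3, 5, 6, 7}) = 4
G(13) = mex({0, 2, 3, 4, 6, 7}) = 1
G(14) = mex({0, 1, 4, 5, 6, 7}) = 2
G(15) = mex({0, 1, 2, 3, 4, 5, 6}) = 7
G(16) = mex({0, 2, 3, 5, 6, 7}) = 1
G(17) = mex({0, 1, 2, 3, 5, 6, 7}) = 4
G(18) = mex({0, 1, 2, 4, 5, 6}) = 3
G(19) = mex({0, 1, 3, 4, 5, 7}) = 2
G(20) = mex({0, 2, 3, 4, 5, 6, 7}) = 1
G(21) = mex({0, 1, 2, 3, 5, 6, 7}) = 4
G(22) = mex({0, 1, 2, 3, 4, 5, 7}) = 6
G(23) = mex({0, 1, 2, 3, 4, 5, 6}) = 7
G(24) = mex({0, 1, 2, 3, 5, 6, 7}) = 4
G(25) = mex({0, 2, 3, 4, 6, 7}) = 1
G(26) = mex({0, 1, 3, 4, 5, 6, 7}) = 2
G(27) = mex({0, 1, 2, 3, 4, 5, 6, 7}) = 8
G(28) = mex({0, 1, 2, 3, 4, 6, 7, 8}) = 5
Therefore G(28) = 5.

5


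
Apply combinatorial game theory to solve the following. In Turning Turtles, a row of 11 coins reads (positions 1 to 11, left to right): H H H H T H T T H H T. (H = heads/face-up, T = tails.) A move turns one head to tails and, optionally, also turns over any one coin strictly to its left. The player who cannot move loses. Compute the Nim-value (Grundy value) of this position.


Coins: H H H H T H T T H H T
Key fact: a single head at position k behaves exactly like a Nim heap of size k (turning it to T and optionally flipping a coin at j < k corresponds to moving the heap from k to j, or to 0), and heads combine as a disjunctive sum (two heads at the same place would cancel, matching j XOR j = 0). So the Nim-value is the XOR of the 1-indexed positions of the heads.
Face-up positions (1-indexed): [1, 2, 3, 4, 6, 9, 10]
XOR 0 with 1: 0 XOR 1 = 1
XOR 1 with 2: 1 XOR 2 = 3
XOR 3 with 3: 3 XOR 3 = 0
XOR 0 with 4: 0 XOR 4 = 4
XOR 4 with 6: 4 XOR 6 = 2
XOR 2 with 9: 2 XOR 9 = 11
XOR 11 with 10: 11 XOR 10 = 1
Nim-value = 1

1
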